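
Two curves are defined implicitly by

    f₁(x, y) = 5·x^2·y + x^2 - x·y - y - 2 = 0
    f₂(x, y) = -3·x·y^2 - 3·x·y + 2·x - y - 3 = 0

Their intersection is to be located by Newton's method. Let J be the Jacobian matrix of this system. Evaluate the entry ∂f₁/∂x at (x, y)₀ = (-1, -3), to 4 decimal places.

∂f₁/∂x = 10·x·y + 2·x - y.
At (-1, -3) this is 31.0000.

31.0000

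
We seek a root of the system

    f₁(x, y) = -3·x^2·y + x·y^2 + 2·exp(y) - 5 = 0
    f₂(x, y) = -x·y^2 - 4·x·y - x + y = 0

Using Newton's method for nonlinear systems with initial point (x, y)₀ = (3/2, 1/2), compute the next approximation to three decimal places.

(0.465, 0.344)

At (3/2, 1/2): F = (-4.70256, -4.375).
Jacobian J = [[-6·x·y + y^2, -3·x^2 + 2·x·y + 2·exp(y)], [-y^2 - 4·y - 1, -2·x·y - 4·x + 1]].
At the point, J = [[-4.250, -1.95256], [-3.250, -6.500]] (det J = 21.27919).
Solving J·Δ = −F gives Δ = (-1.035, -0.156).
Then the next iterate is (x, y)₁ = (0.465, 0.344).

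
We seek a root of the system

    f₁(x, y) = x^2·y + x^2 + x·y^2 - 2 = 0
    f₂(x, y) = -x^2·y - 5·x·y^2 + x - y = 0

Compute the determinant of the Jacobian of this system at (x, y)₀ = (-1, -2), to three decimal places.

-17.000

J = [[2·x·y + 2·x + y^2, x^2 + 2·x·y], [-2·x·y - 5·y^2 + 1, -x^2 - 10·x·y - 1]].
At the point, J = [[6.000, 5.000], [-23.000, -22.000]].
det J = -17.000.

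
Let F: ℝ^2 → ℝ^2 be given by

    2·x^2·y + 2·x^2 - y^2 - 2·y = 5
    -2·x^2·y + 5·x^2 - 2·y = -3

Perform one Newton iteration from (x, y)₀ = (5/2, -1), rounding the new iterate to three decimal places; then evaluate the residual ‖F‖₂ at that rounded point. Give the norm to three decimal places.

14.479

At (5/2, -1): F = (-4.000, 48.750).
Jacobian J = [[4·x·y + 4·x, 2·x^2 - 2·y - 2], [-4·x·y + 10·x, -2·x^2 - 2]].
At the point, J = [[0.000, 12.500], [35.000, -14.500]] (det J = -437.500).
Solving J·Δ = −F gives Δ = (-1.260, 0.320).
Then the next iterate is (x, y)₁ = (1.240, -0.680).
Re-evaluating at (1.240, -0.680): F = (-3.11834, 14.13914), so ‖F‖₂ = 14.479.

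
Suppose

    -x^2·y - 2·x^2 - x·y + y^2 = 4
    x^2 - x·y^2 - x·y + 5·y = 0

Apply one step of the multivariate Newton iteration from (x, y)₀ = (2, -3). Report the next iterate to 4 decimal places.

At (2, -3): F = (15.0000, -23.0000).
Jacobian J = [[-2·x·y - 4·x - y, -x^2 - x + 2·y], [2·x - y^2 - y, -2·x·y - x + 5]].
At the point, J = [[7.0000, -12.0000], [-2.0000, 15.0000]] (det J = 81.0000).
Solving J·Δ = −F gives Δ = (0.6296, 1.6173).
Then the next iterate is (x, y)₁ = (2.6296, -1.3827).

(2.6296, -1.3827)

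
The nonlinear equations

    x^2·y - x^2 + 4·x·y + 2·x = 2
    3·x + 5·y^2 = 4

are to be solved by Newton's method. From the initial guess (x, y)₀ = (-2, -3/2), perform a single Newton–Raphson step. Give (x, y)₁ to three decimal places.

(-1.167, -1.250)

At (-2, -3/2): F = (-4.000, 1.250).
Jacobian J = [[2·x·y - 2·x + 4·y + 2, x^2 + 4·x], [3, 10·y]].
At the point, J = [[6.000, -4.000], [3.000, -15.000]] (det J = -78.000).
Solving J·Δ = −F gives Δ = (0.833, 0.250).
Then the next iterate is (x, y)₁ = (-1.167, -1.250).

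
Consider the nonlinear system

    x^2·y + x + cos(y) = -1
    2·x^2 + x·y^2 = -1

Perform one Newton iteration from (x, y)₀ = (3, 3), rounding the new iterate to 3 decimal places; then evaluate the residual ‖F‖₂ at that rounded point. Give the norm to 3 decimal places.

17.712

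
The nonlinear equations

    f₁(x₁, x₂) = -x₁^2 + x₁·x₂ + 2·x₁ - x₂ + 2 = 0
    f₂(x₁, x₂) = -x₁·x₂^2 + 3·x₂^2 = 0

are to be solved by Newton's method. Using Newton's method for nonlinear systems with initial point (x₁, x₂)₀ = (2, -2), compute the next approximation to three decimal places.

(2.200, -1.200)

At (2, -2): F = (0.000, 4.000).
Jacobian J = [[-2·x₁ + x₂ + 2, x₁ - 1], [-x₂^2, -2·x₁·x₂ + 6·x₂]].
At the point, J = [[-4.000, 1.000], [-4.000, -4.000]] (det J = 20.000).
Solving J·Δ = −F gives Δ = (0.200, 0.800).
Then the next iterate is (x₁, x₂)₁ = (2.200, -1.200).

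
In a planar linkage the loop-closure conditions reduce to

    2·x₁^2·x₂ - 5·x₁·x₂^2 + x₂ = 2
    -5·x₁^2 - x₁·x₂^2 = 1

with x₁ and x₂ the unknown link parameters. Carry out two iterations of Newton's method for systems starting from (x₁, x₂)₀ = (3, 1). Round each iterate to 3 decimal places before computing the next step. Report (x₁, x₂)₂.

(0.646, 1.536)

At (3, 1): F = (2.000, -49.000).
Jacobian J = [[4·x₁·x₂ - 5·x₂^2, 2·x₁^2 - 10·x₁·x₂ + 1], [-10·x₁ - x₂^2, -2·x₁·x₂]].
At the point, J = [[7.000, -11.000], [-31.000, -6.000]] (det J = -383.000).
Solving J·Δ = −F gives Δ = (-1.439, -0.734).
Then the next iterate is (x₁, x₂)₁ = (1.561, 0.266).
Round to (1.561, 0.266) and repeat: F = (-0.98992, -13.29406), J = [[1.30712, 1.72118], [-15.68076, -0.83045]].
Δ = (-0.915, 1.270), so (x₁, x₂)₂ = (0.646, 1.536).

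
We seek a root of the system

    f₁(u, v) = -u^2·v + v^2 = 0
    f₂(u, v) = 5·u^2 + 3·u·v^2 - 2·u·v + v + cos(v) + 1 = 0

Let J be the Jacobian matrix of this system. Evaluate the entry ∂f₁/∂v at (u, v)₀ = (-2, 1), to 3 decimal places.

-2.000

∂f₁/∂v = -u^2 + 2·v.
At (-2, 1) this is -2.000.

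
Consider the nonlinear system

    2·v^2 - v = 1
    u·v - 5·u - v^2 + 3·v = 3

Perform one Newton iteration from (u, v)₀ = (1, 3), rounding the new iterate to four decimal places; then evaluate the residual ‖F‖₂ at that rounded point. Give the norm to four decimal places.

3.2403

At (1, 3): F = (14.0000, -5.0000).
Jacobian J = [[0, 4·v - 1], [v - 5, u - 2·v + 3]].
At the point, J = [[0.0000, 11.0000], [-2.0000, -2.0000]] (det J = 22.0000).
Solving J·Δ = −F gives Δ = (-1.2273, -1.2727).
Then the next iterate is (u, v)₁ = (-0.2273, 1.7273).
Re-evaluating at (-0.2273, 1.7273): F = (3.239831, -0.057781), so ‖F‖₂ = 3.2403.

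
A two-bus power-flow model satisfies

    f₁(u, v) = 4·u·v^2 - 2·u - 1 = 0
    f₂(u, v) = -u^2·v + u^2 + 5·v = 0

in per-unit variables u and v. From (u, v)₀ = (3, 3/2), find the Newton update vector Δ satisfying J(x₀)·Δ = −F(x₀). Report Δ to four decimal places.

At (3, 3/2): F = (20.0000, 3.0000).
Jacobian J = [[4·v^2 - 2, 8·u·v], [-2·u·v + 2·u, -u^2 + 5]].
At the point, J = [[7.0000, 36.0000], [-3.0000, -4.0000]] (det J = 80.0000).
Solving J·Δ = −F gives Δ = (2.3500, -1.0125).

(2.3500, -1.0125)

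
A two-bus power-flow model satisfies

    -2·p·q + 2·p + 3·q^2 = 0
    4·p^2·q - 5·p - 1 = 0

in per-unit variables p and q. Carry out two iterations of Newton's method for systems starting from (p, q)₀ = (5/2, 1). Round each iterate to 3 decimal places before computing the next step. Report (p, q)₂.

At (5/2, 1): F = (3.000, 11.500).
Jacobian J = [[-2·q + 2, -2·p + 6·q], [8·p·q - 5, 4·p^2]].
At the point, J = [[0.000, 1.000], [15.000, 25.000]] (det J = -15.000).
Solving J·Δ = −F gives Δ = (4.233, -3.000).
Then the next iterate is (p, q)₁ = (6.733, -2.000).
Round to (6.733, -2.000) and repeat: F = (52.398, -397.33131), J = [[6.000, -25.466], [-112.728, 181.33316]].
Δ = (-0.346, 1.976), so (p, q)₂ = (6.387, -0.024).

(6.387, -0.024)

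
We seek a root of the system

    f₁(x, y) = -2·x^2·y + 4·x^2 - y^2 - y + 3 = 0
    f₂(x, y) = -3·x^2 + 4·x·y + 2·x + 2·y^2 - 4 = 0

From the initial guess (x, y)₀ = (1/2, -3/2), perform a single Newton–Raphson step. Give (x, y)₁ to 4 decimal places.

(-0.2214, -0.8000)

At (1/2, -3/2): F = (4.0000, -2.2500).
Jacobian J = [[-4·x·y + 8·x, -2·x^2 - 2·y - 1], [-6·x + 4·y + 2, 4·x + 4·y]].
At the point, J = [[7.0000, 1.5000], [-7.0000, -4.0000]] (det J = -17.5000).
Solving J·Δ = −F gives Δ = (-0.7214, 0.7000).
Then the next iterate is (x, y)₁ = (-0.2214, -0.8000).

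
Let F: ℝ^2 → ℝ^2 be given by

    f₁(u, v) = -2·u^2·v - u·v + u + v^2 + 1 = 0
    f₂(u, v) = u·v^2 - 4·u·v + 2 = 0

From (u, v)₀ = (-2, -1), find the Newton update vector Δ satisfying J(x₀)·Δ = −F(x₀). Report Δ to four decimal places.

At (-2, -1): F = (6.0000, -8.0000).
Jacobian J = [[-4·u·v - v + 1, -2·u^2 - u + 2·v], [v^2 - 4·v, 2·u·v - 4·u]].
At the point, J = [[-6.0000, -8.0000], [5.0000, 12.0000]] (det J = -32.0000).
Solving J·Δ = −F gives Δ = (0.2500, 0.5625).

(0.2500, 0.5625)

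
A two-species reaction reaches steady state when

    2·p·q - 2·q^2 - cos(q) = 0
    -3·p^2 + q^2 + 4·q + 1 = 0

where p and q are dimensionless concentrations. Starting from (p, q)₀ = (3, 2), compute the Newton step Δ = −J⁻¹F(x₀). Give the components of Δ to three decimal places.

(-1.622, -1.899)

At (3, 2): F = (4.41615, -14.000).
Jacobian J = [[2·q, 2·p - 4·q + sin(q)], [-6·p, 2·q + 4]].
At the point, J = [[4.000, -1.09070], [-18.000, 8.000]] (det J = 12.36735).
Solving J·Δ = −F gives Δ = (-1.622, -1.899).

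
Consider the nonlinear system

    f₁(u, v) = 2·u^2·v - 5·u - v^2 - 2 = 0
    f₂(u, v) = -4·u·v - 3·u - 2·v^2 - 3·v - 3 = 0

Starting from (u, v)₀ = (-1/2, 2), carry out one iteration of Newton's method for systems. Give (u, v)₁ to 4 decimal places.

(-0.0824, 0.2118)

At (-1/2, 2): F = (-2.5000, -11.5000).
Jacobian J = [[4·u·v - 5, 2·u^2 - 2·v], [-4·v - 3, -4·u - 4·v - 3]].
At the point, J = [[-9.0000, -3.5000], [-11.0000, -9.0000]] (det J = 42.5000).
Solving J·Δ = −F gives Δ = (0.4176, -1.7882).
Then the next iterate is (u, v)₁ = (-0.0824, 0.2118).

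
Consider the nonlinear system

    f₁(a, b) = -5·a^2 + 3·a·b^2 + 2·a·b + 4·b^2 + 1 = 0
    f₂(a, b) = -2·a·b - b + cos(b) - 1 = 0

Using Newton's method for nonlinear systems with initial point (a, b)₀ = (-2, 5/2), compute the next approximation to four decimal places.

(-1.4331, 1.3073)

At (-2, 5/2): F = (-41.5000, 5.698856).
Jacobian J = [[-10·a + 3·b^2 + 2·b, 6·a·b + 2·a + 8·b], [-2·b, -2·a - sin(b) - 1]].
At the point, J = [[43.7500, -14.0000], [-5.0000, 2.401528]] (det J = 35.066844).
Solving J·Δ = −F gives Δ = (0.5669, -1.1927).
Then the next iterate is (a, b)₁ = (-1.4331, 1.3073).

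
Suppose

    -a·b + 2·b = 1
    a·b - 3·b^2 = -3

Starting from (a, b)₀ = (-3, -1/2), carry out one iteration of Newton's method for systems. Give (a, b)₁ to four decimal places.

At (-3, -1/2): F = (-3.5000, 3.7500).
Jacobian J = [[-b, -a + 2], [b, a - 6·b]].
At the point, J = [[0.5000, 5.0000], [-0.5000, 0.0000]] (det J = 2.5000).
Solving J·Δ = −F gives Δ = (7.5000, -0.0500).
Then the next iterate is (a, b)₁ = (4.5000, -0.5500).

(4.5000, -0.5500)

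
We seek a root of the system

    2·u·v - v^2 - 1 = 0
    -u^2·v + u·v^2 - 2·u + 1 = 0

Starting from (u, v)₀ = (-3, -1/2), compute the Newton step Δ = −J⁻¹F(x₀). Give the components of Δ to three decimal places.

(2.437, -0.137)

At (-3, -1/2): F = (1.750, 10.750).
Jacobian J = [[2·v, 2·u - 2·v], [-2·u·v + v^2 - 2, -u^2 + 2·u·v]].
At the point, J = [[-1.000, -5.000], [-4.750, -6.000]] (det J = -17.750).
Solving J·Δ = −F gives Δ = (2.437, -0.137).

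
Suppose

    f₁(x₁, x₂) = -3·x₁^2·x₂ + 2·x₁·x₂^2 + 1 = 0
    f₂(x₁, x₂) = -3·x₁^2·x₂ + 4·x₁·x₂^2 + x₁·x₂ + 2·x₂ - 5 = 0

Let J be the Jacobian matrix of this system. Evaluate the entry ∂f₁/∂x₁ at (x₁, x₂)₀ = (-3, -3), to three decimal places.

-36.000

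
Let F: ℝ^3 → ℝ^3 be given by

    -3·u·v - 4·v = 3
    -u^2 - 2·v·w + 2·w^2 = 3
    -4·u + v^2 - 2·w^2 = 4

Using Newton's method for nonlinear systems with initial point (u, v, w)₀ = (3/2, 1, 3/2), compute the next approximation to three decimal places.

(-0.567, 0.376, 0.420)

At (3/2, 1, 3/2): F = (-11.500, -3.750, -13.500).
Jacobian J = [[-3·v, -3·u - 4, 0], [-2·u, -2·w, -2·v + 4·w], [-4, 2·v, -4·w]].
At the point, J = [[-3.000, -8.500, 0.000], [-3.000, -3.000, 4.000], [-4.000, 2.000, -6.000]] (det J = 259.000).
Solving J·Δ = −F gives Δ = (-2.067, -0.624, -1.080).
Then the next iterate is (u, v, w)₁ = (-0.567, 0.376, 0.420).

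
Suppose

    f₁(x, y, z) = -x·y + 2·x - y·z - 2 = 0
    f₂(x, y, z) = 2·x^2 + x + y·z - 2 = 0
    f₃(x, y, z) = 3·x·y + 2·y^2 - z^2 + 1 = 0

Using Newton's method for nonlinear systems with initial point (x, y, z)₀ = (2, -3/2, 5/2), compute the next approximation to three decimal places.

At (2, -3/2, 5/2): F = (8.750, 4.250, -9.750).
Jacobian J = [[-y + 2, -x - z, -y], [4·x + 1, z, y], [3·y, 3·x + 4·y, -2·z]].
At the point, J = [[3.500, -4.500, 1.500], [9.000, 2.500, -1.500], [-4.500, 0.000, -5.000]] (det J = -259.750).
Solving J·Δ = −F gives Δ = (-0.902, 0.864, -1.138).
Then the next iterate is (x, y, z)₁ = (1.098, -0.636, 1.362).

(1.098, -0.636, 1.362)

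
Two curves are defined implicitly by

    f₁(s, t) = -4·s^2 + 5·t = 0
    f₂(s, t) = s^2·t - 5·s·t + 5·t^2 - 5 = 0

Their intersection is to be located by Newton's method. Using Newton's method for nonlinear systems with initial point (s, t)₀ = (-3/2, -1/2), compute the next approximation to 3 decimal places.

(-1.189, 1.054)

At (-3/2, -1/2): F = (-11.500, -8.625).
Jacobian J = [[-8·s, 5], [2·s·t - 5·t, s^2 - 5·s + 10·t]].
At the point, J = [[12.000, 5.000], [4.000, 4.750]] (det J = 37.000).
Solving J·Δ = −F gives Δ = (0.311, 1.554).
Then the next iterate is (s, t)₁ = (-1.189, 1.054).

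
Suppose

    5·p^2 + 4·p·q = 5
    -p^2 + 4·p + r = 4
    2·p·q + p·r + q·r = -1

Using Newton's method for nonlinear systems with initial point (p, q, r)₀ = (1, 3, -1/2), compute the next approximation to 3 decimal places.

(1.605, -3.326, -0.209)

At (1, 3, -1/2): F = (12.000, -1.500, 5.000).
Jacobian J = [[10·p + 4·q, 4·p, 0], [-2·p + 4, 0, 1], [2·q + r, 2·p + r, p + q]].
At the point, J = [[22.000, 4.000, 0.000], [2.000, 0.000, 1.000], [5.500, 1.500, 4.000]] (det J = -43.000).
Solving J·Δ = −F gives Δ = (0.605, -6.326, 0.291).
Then the next iterate is (p, q, r)₁ = (1.605, -3.326, -0.209).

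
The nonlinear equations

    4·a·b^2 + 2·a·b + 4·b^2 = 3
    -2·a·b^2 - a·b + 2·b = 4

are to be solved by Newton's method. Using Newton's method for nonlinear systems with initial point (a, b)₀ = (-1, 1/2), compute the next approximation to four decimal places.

(2.0000, 1.5000)

At (-1, 1/2): F = (-4.0000, -2.0000).
Jacobian J = [[4·b^2 + 2·b, 8·a·b + 2·a + 8·b], [-2·b^2 - b, -4·a·b - a + 2]].
At the point, J = [[2.0000, -2.0000], [-1.0000, 5.0000]] (det J = 8.0000).
Solving J·Δ = −F gives Δ = (3.0000, 1.0000).
Then the next iterate is (a, b)₁ = (2.0000, 1.5000).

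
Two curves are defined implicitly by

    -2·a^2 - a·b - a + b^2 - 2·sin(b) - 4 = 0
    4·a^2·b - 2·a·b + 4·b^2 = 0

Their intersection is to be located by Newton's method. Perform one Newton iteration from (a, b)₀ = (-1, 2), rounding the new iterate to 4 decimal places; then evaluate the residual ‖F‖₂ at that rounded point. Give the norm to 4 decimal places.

14.6092

At (-1, 2): F = (-0.818595, 28.0000).
Jacobian J = [[-4·a - b - 1, -a + 2·b - 2·cos(b)], [8·a·b - 2·b, 4·a^2 - 2·a + 8·b]].
At the point, J = [[1.0000, 5.832294], [-20.0000, 22.0000]] (det J = 138.645873).
Solving J·Δ = −F gives Δ = (1.3077, -0.0839).
Then the next iterate is (a, b)₁ = (0.3077, 1.9161).
Re-evaluating at (0.3077, 1.9161): F = (-3.297149, 14.232249), so ‖F‖₂ = 14.6092.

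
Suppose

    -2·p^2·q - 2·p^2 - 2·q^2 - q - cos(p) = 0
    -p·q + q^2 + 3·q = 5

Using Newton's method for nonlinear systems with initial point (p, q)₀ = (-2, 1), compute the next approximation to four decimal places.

(-0.7360, 1.0377)

At (-2, 1): F = (-18.583853, 1.0000).
Jacobian J = [[-4·p·q - 4·p + sin(p), -2·p^2 - 4·q - 1], [-q, -p + 2·q + 3]].
At the point, J = [[15.090703, -13.0000], [-1.0000, 7.0000]] (det J = 92.634918).
Solving J·Δ = −F gives Δ = (1.2640, 0.0377).
Then the next iterate is (p, q)₁ = (-0.7360, 1.0377).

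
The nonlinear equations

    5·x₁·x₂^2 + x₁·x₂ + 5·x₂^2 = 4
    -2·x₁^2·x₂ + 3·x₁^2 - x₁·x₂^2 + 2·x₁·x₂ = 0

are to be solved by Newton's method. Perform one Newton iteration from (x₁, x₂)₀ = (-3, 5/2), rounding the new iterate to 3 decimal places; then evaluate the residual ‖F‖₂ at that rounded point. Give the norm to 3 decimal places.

At (-3, 5/2): F = (-74.000, -14.250).
Jacobian J = [[5·x₂^2 + x₂, 10·x₁·x₂ + x₁ + 10·x₂], [-4·x₁·x₂ + 6·x₁ - x₂^2 + 2·x₂, -2·x₁^2 - 2·x₁·x₂ + 2·x₁]].
At the point, J = [[33.750, -53.000], [10.750, -9.000]] (det J = 266.000).
Solving J·Δ = −F gives Δ = (0.336, -1.183).
Then the next iterate is (x₁, x₂)₁ = (-2.664, 1.317).
Re-evaluating at (-2.664, 1.317): F = (-21.93944, 0.20117), so ‖F‖₂ = 21.940.

21.940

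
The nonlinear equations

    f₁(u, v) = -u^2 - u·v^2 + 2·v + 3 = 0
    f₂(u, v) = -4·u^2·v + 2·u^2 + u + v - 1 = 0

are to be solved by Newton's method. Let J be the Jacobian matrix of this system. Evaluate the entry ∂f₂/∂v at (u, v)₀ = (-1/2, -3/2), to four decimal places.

0.0000

∂f₂/∂v = -4·u^2 + 1.
At (-1/2, -3/2) this is 0.0000.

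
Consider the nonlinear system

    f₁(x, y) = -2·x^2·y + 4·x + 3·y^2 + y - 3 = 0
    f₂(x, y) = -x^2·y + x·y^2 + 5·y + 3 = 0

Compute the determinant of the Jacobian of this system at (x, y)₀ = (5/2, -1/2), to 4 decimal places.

6.1250

J = [[-4·x·y + 4, -2·x^2 + 6·y + 1], [-2·x·y + y^2, -x^2 + 2·x·y + 5]].
At the point, J = [[9.0000, -14.5000], [2.7500, -3.7500]].
det J = 6.1250.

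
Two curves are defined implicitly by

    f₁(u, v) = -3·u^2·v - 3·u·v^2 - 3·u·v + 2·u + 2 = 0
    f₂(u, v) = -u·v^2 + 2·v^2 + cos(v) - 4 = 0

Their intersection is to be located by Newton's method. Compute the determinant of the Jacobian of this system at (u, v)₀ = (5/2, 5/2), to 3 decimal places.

-207.107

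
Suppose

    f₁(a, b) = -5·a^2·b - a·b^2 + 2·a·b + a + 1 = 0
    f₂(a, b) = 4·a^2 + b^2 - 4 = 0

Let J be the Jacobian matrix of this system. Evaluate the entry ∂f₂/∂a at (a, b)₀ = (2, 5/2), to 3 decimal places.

∂f₂/∂a = 8·a.
At (2, 5/2) this is 16.000.

16.000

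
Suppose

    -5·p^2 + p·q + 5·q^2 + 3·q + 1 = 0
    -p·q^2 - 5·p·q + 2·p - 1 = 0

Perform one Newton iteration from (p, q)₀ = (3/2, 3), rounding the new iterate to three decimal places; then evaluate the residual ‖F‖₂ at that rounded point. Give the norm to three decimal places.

At (3/2, 3): F = (48.250, -34.000).
Jacobian J = [[-10·p + q, p + 10·q + 3], [-q^2 - 5·q + 2, -2·p·q - 5·p]].
At the point, J = [[-12.000, 34.500], [-22.000, -16.500]] (det J = 957.000).
Solving J·Δ = −F gives Δ = (-0.394, -1.536).
Then the next iterate is (p, q)₁ = (1.106, 1.464).
Re-evaluating at (1.106, 1.464): F = (11.61148, -9.25441), so ‖F‖₂ = 14.848.

14.848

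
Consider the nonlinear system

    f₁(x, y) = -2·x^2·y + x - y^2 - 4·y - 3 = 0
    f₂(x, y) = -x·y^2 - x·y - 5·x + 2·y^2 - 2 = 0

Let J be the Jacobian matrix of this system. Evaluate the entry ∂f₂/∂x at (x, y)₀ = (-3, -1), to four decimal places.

∂f₂/∂x = -y^2 - y - 5.
At (-3, -1) this is -5.0000.

-5.0000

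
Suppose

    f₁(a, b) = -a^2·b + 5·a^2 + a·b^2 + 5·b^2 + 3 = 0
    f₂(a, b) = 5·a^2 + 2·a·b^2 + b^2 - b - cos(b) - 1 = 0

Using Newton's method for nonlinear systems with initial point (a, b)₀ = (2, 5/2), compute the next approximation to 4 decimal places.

(1.8205, 0.7635)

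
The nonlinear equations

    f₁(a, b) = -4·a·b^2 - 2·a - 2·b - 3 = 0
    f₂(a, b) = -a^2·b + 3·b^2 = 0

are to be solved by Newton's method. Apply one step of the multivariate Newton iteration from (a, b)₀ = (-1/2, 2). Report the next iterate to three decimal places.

(-0.704, 1.056)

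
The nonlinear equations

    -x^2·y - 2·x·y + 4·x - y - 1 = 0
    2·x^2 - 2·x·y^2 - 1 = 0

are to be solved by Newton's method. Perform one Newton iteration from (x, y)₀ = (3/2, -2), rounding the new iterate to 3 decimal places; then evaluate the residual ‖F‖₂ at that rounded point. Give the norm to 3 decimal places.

At (3/2, -2): F = (17.500, -8.500).
Jacobian J = [[-2·x·y - 2·y + 4, -x^2 - 2·x - 1], [4·x - 2·y^2, -4·x·y]].
At the point, J = [[14.000, -6.250], [-2.000, 12.000]] (det J = 155.500).
Solving J·Δ = −F gives Δ = (-1.009, 0.540).
Then the next iterate is (x, y)₁ = (0.491, -1.460).
Re-evaluating at (0.491, -1.460): F = (4.20970, -2.61107), so ‖F‖₂ = 4.954.

4.954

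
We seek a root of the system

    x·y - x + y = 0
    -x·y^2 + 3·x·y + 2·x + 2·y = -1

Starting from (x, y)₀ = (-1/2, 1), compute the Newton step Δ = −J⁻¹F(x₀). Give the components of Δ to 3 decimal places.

At (-1/2, 1): F = (1.000, 1.000).
Jacobian J = [[y - 1, x + 1], [-y^2 + 3·y + 2, -2·x·y + 3·x + 2]].
At the point, J = [[0.000, 0.500], [4.000, 1.500]] (det J = -2.000).
Solving J·Δ = −F gives Δ = (0.500, -2.000).

(0.500, -2.000)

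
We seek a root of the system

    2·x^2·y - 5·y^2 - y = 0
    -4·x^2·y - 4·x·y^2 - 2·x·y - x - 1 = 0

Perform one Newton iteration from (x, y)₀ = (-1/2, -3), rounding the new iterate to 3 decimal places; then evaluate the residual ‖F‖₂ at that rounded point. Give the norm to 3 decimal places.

At (-1/2, -3): F = (-43.500, 17.500).
Jacobian J = [[4·x·y, 2·x^2 - 10·y - 1], [-8·x·y - 4·y^2 - 2·y - 1, -4·x^2 - 8·x·y - 2·x]].
At the point, J = [[6.000, 29.500], [-43.000, -12.000]] (det J = 1196.500).
Solving J·Δ = −F gives Δ = (-0.005, 1.476).
Then the next iterate is (x, y)₁ = (-0.505, -1.524).
Re-evaluating at (-0.505, -1.524): F = (-10.86620, 4.21200), so ‖F‖₂ = 11.654.

11.654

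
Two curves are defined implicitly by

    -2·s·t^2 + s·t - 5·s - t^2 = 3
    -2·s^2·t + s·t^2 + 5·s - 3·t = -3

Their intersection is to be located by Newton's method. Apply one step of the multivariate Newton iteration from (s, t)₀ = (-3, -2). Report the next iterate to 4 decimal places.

(-2.6571, -0.5714)

At (-3, -2): F = (38.0000, 18.0000).
Jacobian J = [[-2·t^2 + t - 5, -4·s·t + s - 2·t], [-4·s·t + t^2 + 5, -2·s^2 + 2·s·t - 3]].
At the point, J = [[-15.0000, -23.0000], [-15.0000, -9.0000]] (det J = -210.0000).
Solving J·Δ = −F gives Δ = (0.3429, 1.4286).
Then the next iterate is (s, t)₁ = (-2.6571, -0.5714).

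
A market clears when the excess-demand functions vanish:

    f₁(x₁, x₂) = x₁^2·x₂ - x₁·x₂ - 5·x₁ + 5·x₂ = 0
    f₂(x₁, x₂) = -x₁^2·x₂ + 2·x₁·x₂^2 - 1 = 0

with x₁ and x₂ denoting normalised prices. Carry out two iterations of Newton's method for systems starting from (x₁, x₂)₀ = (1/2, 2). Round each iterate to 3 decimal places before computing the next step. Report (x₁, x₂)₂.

(1.019, 1.029)

At (1/2, 2): F = (7.000, 2.500).
Jacobian J = [[2·x₁·x₂ - x₂ - 5, x₁^2 - x₁ + 5], [-2·x₁·x₂ + 2·x₂^2, -x₁^2 + 4·x₁·x₂]].
At the point, J = [[-5.000, 4.750], [6.000, 3.750]] (det J = -47.250).
Solving J·Δ = −F gives Δ = (0.304, -1.153).
Then the next iterate is (x₁, x₂)₁ = (0.804, 0.847).
Round to (0.804, 0.847) and repeat: F = (0.08153, -0.39392), J = [[-4.48502, 4.84242], [0.07284, 2.07754]].
Δ = (0.215, 0.182), so (x₁, x₂)₂ = (1.019, 1.029).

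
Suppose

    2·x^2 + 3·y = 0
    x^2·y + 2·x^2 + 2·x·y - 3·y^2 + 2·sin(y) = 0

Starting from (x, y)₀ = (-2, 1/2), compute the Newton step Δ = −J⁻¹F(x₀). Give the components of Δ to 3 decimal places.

At (-2, 1/2): F = (9.500, 8.20885).
Jacobian J = [[4·x, 3], [2·x·y + 4·x + 2·y, x^2 + 2·x - 6·y + 2·cos(y)]].
At the point, J = [[-8.000, 3.000], [-9.000, -1.24483]] (det J = 36.95868).
Solving J·Δ = −F gives Δ = (0.986, -0.537).

(0.986, -0.537)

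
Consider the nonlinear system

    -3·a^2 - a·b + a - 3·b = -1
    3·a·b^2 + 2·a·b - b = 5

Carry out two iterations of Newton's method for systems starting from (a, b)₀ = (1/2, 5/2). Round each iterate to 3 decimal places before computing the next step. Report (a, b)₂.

At (1/2, 5/2): F = (-8.000, 4.375).
Jacobian J = [[-6·a - b + 1, -a - 3], [3·b^2 + 2·b, 6·a·b + 2·a - 1]].
At the point, J = [[-4.500, -3.500], [23.750, 7.500]] (det J = 49.375).
Solving J·Δ = −F gives Δ = (0.905, -3.449).
Then the next iterate is (a, b)₁ = (1.405, -0.949).
Round to (1.405, -0.949) and repeat: F = (0.66327, -2.92166), J = [[-6.481, -4.405], [0.80380, -6.19007]].
Δ = (0.389, -0.422), so (a, b)₂ = (1.794, -1.371).

(1.794, -1.371)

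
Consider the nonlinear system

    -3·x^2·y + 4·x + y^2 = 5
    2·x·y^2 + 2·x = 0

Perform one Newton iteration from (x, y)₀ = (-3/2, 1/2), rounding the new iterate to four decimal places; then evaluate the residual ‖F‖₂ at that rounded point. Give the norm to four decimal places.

3.4234

At (-3/2, 1/2): F = (-14.1250, -3.7500).
Jacobian J = [[-6·x·y + 4, -3·x^2 + 2·y], [2·y^2 + 2, 4·x·y]].
At the point, J = [[8.5000, -5.7500], [2.5000, -3.0000]] (det J = -11.1250).
Solving J·Δ = −F gives Δ = (1.8708, 0.3090).
Then the next iterate is (x, y)₁ = (0.3708, 0.8090).
Re-evaluating at (0.3708, 0.8090): F = (-3.196014, 1.226963), so ‖F‖₂ = 3.4234.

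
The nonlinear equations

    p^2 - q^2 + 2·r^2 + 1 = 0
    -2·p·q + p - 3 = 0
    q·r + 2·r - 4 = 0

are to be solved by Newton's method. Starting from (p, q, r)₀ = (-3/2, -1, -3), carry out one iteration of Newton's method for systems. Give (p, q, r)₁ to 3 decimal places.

At (-3/2, -1, -3): F = (20.250, -7.500, -7.000).
Jacobian J = [[2·p, -2·q, 4·r], [-2·q + 1, -2·p, 0], [0, r, q + 2]].
At the point, J = [[-3.000, 2.000, -12.000], [3.000, 3.000, 0.000], [0.000, -3.000, 1.000]] (det J = 93.000).
Solving J·Δ = −F gives Δ = (4.798, -2.298, 0.105).
Then the next iterate is (p, q, r)₁ = (3.298, -3.298, -2.895).

(3.298, -3.298, -2.895)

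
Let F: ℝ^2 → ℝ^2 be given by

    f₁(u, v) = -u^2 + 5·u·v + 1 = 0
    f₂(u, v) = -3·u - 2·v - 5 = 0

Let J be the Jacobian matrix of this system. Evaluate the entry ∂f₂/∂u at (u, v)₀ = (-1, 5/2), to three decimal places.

∂f₂/∂u = -3.
At (-1, 5/2) this is -3.000.

-3.000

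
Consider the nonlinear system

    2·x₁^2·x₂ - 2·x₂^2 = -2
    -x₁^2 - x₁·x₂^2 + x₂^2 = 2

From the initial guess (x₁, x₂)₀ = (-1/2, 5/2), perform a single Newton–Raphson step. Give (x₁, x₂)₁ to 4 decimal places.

(-0.5193, 1.5365)

At (-1/2, 5/2): F = (-9.2500, 7.1250).
Jacobian J = [[4·x₁·x₂, 2·x₁^2 - 4·x₂], [-2·x₁ - x₂^2, -2·x₁·x₂ + 2·x₂]].
At the point, J = [[-5.0000, -9.5000], [-5.2500, 7.5000]] (det J = -87.3750).
Solving J·Δ = −F gives Δ = (-0.0193, -0.9635).
Then the next iterate is (x₁, x₂)₁ = (-0.5193, 1.5365).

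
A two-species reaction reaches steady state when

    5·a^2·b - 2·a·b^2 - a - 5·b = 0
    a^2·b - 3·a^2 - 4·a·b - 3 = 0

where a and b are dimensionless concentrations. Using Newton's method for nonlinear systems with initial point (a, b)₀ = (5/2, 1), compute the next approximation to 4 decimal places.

At (5/2, 1): F = (18.7500, -25.5000).
Jacobian J = [[10·a·b - 2·b^2 - 1, 5·a^2 - 4·a·b - 5], [2·a·b - 6·a - 4·b, a^2 - 4·a]].
At the point, J = [[22.0000, 16.2500], [-14.0000, -3.7500]] (det J = 145.0000).
Solving J·Δ = −F gives Δ = (-2.3728, 2.0586).
Then the next iterate is (a, b)₁ = (0.1272, 3.0586).

(0.1272, 3.0586)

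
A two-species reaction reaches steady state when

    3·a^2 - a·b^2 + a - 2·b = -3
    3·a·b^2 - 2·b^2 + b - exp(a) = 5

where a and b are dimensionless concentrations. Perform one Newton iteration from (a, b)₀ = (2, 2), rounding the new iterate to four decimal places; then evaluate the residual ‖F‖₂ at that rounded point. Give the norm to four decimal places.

1.1259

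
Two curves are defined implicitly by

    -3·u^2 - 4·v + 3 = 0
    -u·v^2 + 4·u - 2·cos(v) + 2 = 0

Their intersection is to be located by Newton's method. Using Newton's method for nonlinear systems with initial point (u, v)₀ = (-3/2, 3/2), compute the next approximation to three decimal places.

At (-3/2, 3/2): F = (-9.750, -0.76647).
Jacobian J = [[-6·u, -4], [-v^2 + 4, -2·u·v + 2·sin(v)]].
At the point, J = [[9.000, -4.000], [1.750, 6.49499]] (det J = 65.45491).
Solving J·Δ = −F gives Δ = (1.014, -0.155).
Then the next iterate is (u, v)₁ = (-0.486, 1.345).

(-0.486, 1.345)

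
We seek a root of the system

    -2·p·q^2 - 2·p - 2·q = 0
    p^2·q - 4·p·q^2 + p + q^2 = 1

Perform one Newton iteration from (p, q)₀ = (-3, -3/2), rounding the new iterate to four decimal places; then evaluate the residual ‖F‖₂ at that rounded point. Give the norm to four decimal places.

6.4757

At (-3, -3/2): F = (22.5000, 11.7500).
Jacobian J = [[-2·q^2 - 2, -4·p·q - 2], [2·p·q - 4·q^2 + 1, p^2 - 8·p·q + 2·q]].
At the point, J = [[-6.5000, -20.0000], [1.0000, -30.0000]] (det J = 215.0000).
Solving J·Δ = −F gives Δ = (2.0465, 0.4599).
Then the next iterate is (p, q)₁ = (-0.9535, -1.0401).
Re-evaluating at (-0.9535, -1.0401): F = (6.050208, 2.308704), so ‖F‖₂ = 6.4757.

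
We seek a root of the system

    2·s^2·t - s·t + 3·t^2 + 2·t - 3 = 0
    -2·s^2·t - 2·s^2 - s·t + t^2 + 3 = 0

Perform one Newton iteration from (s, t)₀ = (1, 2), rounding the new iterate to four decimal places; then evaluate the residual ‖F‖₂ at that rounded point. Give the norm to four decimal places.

3.1145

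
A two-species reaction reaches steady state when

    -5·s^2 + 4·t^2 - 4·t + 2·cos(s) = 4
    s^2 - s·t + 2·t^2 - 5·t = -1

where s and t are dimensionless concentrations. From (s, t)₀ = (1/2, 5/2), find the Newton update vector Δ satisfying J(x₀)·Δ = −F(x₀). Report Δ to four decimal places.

At (1/2, 5/2): F = (11.505165, 0.0000).
Jacobian J = [[-10·s - 2·sin(s), 8·t - 4], [2·s - t, -s + 4·t - 5]].
At the point, J = [[-5.958851, 16.0000], [-1.5000, 4.5000]] (det J = -2.814830).
Solving J·Δ = −F gives Δ = (18.3930, 6.1310).

(18.3930, 6.1310)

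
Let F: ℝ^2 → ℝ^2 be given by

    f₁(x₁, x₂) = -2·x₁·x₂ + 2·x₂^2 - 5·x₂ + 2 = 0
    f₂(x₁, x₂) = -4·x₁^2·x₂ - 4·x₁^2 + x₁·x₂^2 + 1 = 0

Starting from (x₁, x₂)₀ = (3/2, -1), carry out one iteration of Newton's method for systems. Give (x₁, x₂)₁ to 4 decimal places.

(-8.0000, -1.5833)

At (3/2, -1): F = (12.0000, 2.5000).
Jacobian J = [[-2·x₂, -2·x₁ + 4·x₂ - 5], [-8·x₁·x₂ - 8·x₁ + x₂^2, -4·x₁^2 + 2·x₁·x₂]].
At the point, J = [[2.0000, -12.0000], [1.0000, -12.0000]] (det J = -12.0000).
Solving J·Δ = −F gives Δ = (-9.5000, -0.5833).
Then the next iterate is (x₁, x₂)₁ = (-8.0000, -1.5833).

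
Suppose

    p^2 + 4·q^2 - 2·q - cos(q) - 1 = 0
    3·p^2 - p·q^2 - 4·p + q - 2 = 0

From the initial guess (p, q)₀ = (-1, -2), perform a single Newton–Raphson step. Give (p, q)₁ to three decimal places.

(-0.725, -0.949)

At (-1, -2): F = (20.41615, 7.000).
Jacobian J = [[2·p, 8·q + sin(q) - 2], [6·p - q^2 - 4, -2·p·q + 1]].
At the point, J = [[-2.000, -18.90930], [-14.000, -3.000]] (det J = -258.73016).
Solving J·Δ = −F gives Δ = (0.275, 1.051).
Then the next iterate is (p, q)₁ = (-0.725, -0.949).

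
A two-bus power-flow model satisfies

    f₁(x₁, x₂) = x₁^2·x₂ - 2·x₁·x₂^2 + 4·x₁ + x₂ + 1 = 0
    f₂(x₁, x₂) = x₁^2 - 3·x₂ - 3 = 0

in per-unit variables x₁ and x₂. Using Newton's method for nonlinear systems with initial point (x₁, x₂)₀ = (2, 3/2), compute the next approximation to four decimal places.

(6.0870, 5.7826)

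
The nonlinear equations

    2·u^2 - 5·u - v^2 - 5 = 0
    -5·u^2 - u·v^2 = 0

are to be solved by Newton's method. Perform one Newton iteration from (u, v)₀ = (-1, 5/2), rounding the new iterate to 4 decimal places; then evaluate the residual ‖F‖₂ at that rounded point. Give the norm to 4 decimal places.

At (-1, 5/2): F = (-4.2500, 1.2500).
Jacobian J = [[4·u - 5, -2·v], [-10·u - v^2, -2·u·v]].
At the point, J = [[-9.0000, -5.0000], [3.7500, 5.0000]] (det J = -26.2500).
Solving J·Δ = −F gives Δ = (-0.5714, 0.1786).
Then the next iterate is (u, v)₁ = (-1.5714, 2.6786).
Re-evaluating at (-1.5714, 2.6786): F = (0.620698, -1.071855), so ‖F‖₂ = 1.2386.

1.2386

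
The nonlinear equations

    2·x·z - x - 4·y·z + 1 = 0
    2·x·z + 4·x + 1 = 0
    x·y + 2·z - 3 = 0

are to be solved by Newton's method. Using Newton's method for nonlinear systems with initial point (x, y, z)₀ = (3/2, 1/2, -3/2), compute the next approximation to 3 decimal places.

At (3/2, 1/2, -3/2): F = (-2.000, 2.500, -5.250).
Jacobian J = [[2·z - 1, -4·z, 2·x - 4·y], [2·z + 4, 0, 2·x], [y, x, 2]].
At the point, J = [[-4.000, 6.000, 1.000], [1.000, 0.000, 3.000], [0.500, 1.500, 2.000]] (det J = 16.500).
Solving J·Δ = −F gives Δ = (6.773, 5.364, -3.091).
Then the next iterate is (x, y, z)₁ = (8.273, 5.864, -4.591).

(8.273, 5.864, -4.591)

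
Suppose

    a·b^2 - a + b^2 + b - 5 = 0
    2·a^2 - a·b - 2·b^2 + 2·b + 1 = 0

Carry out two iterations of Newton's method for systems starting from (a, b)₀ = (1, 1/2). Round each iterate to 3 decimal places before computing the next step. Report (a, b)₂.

(0.890, 1.505)

At (1, 1/2): F = (-5.000, 3.000).
Jacobian J = [[b^2 - 1, 2·a·b + 2·b + 1], [4·a - b, -a - 4·b + 2]].
At the point, J = [[-0.750, 3.000], [3.500, -1.000]] (det J = -9.750).
Solving J·Δ = −F gives Δ = (-0.410, 1.564).
Then the next iterate is (a, b)₁ = (0.590, 2.064).
Round to (0.590, 2.064) and repeat: F = (3.24755, -3.91375), J = [[3.26010, 7.56352], [0.296, -6.846]].
Δ = (0.300, -0.559), so (a, b)₂ = (0.890, 1.505).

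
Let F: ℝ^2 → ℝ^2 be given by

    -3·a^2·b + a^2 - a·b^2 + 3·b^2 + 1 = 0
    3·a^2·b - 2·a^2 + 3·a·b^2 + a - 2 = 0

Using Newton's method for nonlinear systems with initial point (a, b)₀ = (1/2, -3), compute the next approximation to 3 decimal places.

(0.765, -1.332)

At (1/2, -3): F = (26.000, 9.250).
Jacobian J = [[-6·a·b + 2·a - b^2, -3·a^2 - 2·a·b + 6·b], [6·a·b - 4·a + 3·b^2 + 1, 3·a^2 + 6·a·b]].
At the point, J = [[1.000, -15.750], [17.000, -8.250]] (det J = 259.500).
Solving J·Δ = −F gives Δ = (0.265, 1.668).
Then the next iterate is (a, b)₁ = (0.765, -1.332).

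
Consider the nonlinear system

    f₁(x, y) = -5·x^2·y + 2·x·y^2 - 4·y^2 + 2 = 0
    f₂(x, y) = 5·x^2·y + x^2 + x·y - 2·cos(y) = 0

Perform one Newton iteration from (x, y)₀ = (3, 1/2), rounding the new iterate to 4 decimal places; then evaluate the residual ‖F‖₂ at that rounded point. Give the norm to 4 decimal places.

7.0259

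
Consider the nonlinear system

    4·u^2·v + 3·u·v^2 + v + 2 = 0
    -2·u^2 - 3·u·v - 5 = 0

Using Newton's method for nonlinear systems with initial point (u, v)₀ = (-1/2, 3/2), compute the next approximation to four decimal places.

At (-1/2, 3/2): F = (1.6250, -3.2500).
Jacobian J = [[8·u·v + 3·v^2, 4·u^2 + 6·u·v + 1], [-4·u - 3·v, -3·u]].
At the point, J = [[0.7500, -2.5000], [-2.5000, 1.5000]] (det J = -5.1250).
Solving J·Δ = −F gives Δ = (-1.1098, 0.3171).
Then the next iterate is (u, v)₁ = (-1.6098, 1.8171).

(-1.6098, 1.8171)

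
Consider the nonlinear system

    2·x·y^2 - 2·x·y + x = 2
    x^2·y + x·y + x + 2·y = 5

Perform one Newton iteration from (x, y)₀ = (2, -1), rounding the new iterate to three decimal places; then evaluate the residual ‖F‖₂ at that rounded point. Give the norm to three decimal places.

At (2, -1): F = (8.000, -11.000).
Jacobian J = [[2·y^2 - 2·y + 1, 4·x·y - 2·x], [2·x·y + y + 1, x^2 + x + 2]].
At the point, J = [[5.000, -12.000], [-4.000, 8.000]] (det J = -8.000).
Solving J·Δ = −F gives Δ = (-8.500, -2.875).
Then the next iterate is (x, y)₁ = (-6.500, -3.875).
Re-evaluating at (-6.500, -3.875): F = (-254.07812, -157.78125), so ‖F‖₂ = 299.083.

299.083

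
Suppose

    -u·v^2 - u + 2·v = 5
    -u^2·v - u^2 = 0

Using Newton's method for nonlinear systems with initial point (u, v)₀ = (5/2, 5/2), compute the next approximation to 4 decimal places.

(1.6591, 1.3544)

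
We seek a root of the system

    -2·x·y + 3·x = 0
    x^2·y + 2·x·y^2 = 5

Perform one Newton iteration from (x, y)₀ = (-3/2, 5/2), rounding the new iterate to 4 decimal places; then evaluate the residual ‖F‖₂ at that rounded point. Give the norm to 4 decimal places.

6.5262

At (-3/2, 5/2): F = (3.0000, -18.1250).
Jacobian J = [[-2·y + 3, -2·x], [2·x·y + 2·y^2, x^2 + 4·x·y]].
At the point, J = [[-2.0000, 3.0000], [5.0000, -12.7500]] (det J = 10.5000).
Solving J·Δ = −F gives Δ = (-1.5357, -2.0238).
Then the next iterate is (x, y)₁ = (-3.0357, 0.4762).
Re-evaluating at (-3.0357, 0.4762): F = (-6.215899, -1.988381), so ‖F‖₂ = 6.5262.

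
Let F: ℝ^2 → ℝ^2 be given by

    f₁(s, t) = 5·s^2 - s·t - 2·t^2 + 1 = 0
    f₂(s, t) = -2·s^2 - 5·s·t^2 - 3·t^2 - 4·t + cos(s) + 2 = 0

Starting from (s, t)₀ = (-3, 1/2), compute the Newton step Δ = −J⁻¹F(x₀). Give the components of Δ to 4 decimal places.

(1.5379, -0.0949)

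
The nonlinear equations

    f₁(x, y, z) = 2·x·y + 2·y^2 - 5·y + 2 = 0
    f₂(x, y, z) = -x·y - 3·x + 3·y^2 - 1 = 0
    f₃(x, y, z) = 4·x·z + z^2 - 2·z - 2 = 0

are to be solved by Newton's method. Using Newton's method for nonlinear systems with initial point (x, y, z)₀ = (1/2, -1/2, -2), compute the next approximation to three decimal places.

(-1.652, 0.609, 2.804)

At (1/2, -1/2, -2): F = (4.500, -1.500, 2.000).
Jacobian J = [[2·y, 2·x + 4·y - 5, 0], [-y - 3, -x + 6·y, 0], [4·z, 0, 4·x + 2·z - 2]].
At the point, J = [[-1.000, -6.000, 0.000], [-2.500, -3.500, 0.000], [-8.000, 0.000, -4.000]] (det J = 46.000).
Solving J·Δ = −F gives Δ = (-2.152, 1.109, 4.804).
Then the next iterate is (x, y, z)₁ = (-1.652, 0.609, 2.804).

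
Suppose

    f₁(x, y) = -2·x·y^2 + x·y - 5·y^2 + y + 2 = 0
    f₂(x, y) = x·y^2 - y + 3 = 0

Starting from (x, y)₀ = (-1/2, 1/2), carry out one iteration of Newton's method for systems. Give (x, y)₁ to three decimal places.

At (-1/2, 1/2): F = (1.250, 2.375).
Jacobian J = [[-2·y^2 + y, -4·x·y + x - 10·y + 1], [y^2, 2·x·y - 1]].
At the point, J = [[0.000, -3.500], [0.250, -1.500]] (det J = 0.875).
Solving J·Δ = −F gives Δ = (-7.357, 0.357).
Then the next iterate is (x, y)₁ = (-7.857, 0.857).

(-7.857, 0.857)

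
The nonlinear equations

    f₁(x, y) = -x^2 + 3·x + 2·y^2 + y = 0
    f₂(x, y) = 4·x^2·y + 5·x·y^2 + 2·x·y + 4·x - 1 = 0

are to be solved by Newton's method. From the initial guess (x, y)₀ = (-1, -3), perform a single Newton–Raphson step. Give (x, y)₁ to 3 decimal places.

(-0.706, -1.866)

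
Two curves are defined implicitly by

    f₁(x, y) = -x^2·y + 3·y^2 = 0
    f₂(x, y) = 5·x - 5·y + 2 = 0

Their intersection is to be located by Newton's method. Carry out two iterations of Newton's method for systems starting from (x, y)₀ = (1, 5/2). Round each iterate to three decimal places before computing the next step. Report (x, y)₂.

(0.036, 0.436)

At (1, 5/2): F = (16.250, -5.500).
Jacobian J = [[-2·x·y, -x^2 + 6·y], [5, -5]].
At the point, J = [[-5.000, 14.000], [5.000, -5.000]] (det J = -45.000).
Solving J·Δ = −F gives Δ = (-0.094, -1.194).
Then the next iterate is (x, y)₁ = (0.906, 1.306).
Round to (0.906, 1.306) and repeat: F = (4.04490, 0.000), J = [[-2.36647, 7.01516], [5.000, -5.000]].
Δ = (-0.870, -0.870), so (x, y)₂ = (0.036, 0.436).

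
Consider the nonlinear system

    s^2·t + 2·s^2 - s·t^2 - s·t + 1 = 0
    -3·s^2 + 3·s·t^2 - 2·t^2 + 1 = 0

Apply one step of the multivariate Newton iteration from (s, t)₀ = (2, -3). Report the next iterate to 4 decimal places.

At (2, -3): F = (-15.0000, 25.0000).
Jacobian J = [[2·s·t + 4·s - t^2 - t, s^2 - 2·s·t - s], [-6·s + 3·t^2, 6·s·t - 4·t]].
At the point, J = [[-10.0000, 14.0000], [15.0000, -24.0000]] (det J = 30.0000).
Solving J·Δ = −F gives Δ = (-0.3333, 0.8333).
Then the next iterate is (s, t)₁ = (1.6667, -2.1667).

(1.6667, -2.1667)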